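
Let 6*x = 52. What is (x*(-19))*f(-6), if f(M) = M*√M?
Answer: 988*I*√6 ≈ 2420.1*I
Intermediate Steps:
x = 26/3 (x = (⅙)*52 = 26/3 ≈ 8.6667)
f(M) = M^(3/2)
(x*(-19))*f(-6) = ((26/3)*(-19))*(-6)^(3/2) = -(-988)*I*√6 = 988*I*√6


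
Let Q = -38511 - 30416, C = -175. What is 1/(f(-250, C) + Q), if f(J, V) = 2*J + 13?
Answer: -1/69414 ≈ -1.4406e-5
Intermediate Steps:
Q = -68927
f(J, V) = 13 + 2*J
1/(f(-250, C) + Q) = 1/((13 + 2*(-250)) - 68927) = 1/((13 - 500) - 68927) = 1/(-487 - 68927) = 1/(-69414) = -1/69414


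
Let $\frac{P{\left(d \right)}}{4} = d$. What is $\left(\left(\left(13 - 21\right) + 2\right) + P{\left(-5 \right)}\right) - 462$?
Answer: $-488$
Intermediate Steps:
$P{\left(d \right)} = 4 d$
$\left(\left(\left(13 - 21\right) + 2\right) + P{\left(-5 \right)}\right) - 462 = \left(\left(\left(13 - 21\right) + 2\right) + 4 \left(-5\right)\right) - 462 = \left(\left(-8 + 2\right) - 20\right) - 462 = \left(-6 - 20\right) - 462 = -26 - 462 = -488$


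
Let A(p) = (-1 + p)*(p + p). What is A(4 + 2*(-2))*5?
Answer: 0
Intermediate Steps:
A(p) = 2*p*(-1 + p) (A(p) = (-1 + p)*(2*p) = 2*p*(-1 + p))
A(4 + 2*(-2))*5 = (2*(4 + 2*(-2))*(-1 + (4 + 2*(-2))))*5 = (2*(4 - 4)*(-1 + (4 - 4)))*5 = (2*0*(-1 + 0))*5 = (2*0*(-1))*5 = 0*5 = 0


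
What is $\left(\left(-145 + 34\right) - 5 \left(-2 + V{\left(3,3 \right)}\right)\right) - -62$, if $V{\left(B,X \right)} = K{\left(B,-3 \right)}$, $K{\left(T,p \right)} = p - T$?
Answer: $-9$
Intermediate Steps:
$V{\left(B,X \right)} = -3 - B$
$\left(\left(-145 + 34\right) - 5 \left(-2 + V{\left(3,3 \right)}\right)\right) - -62 = \left(\left(-145 + 34\right) - 5 \left(-2 - 6\right)\right) - -62 = \left(-111 - 5 \left(-2 - 6\right)\right) + 62 = \left(-111 - -40\right) + 62 = \left(-111 + 40\right) + 62 = -71 + 62 = -9$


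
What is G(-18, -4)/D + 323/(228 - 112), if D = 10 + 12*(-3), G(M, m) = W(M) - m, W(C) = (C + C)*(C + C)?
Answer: -5477/116 ≈ -47.216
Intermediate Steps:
W(C) = 4*C² (W(C) = (2*C)*(2*C) = 4*C²)
G(M, m) = -m + 4*M² (G(M, m) = 4*M² - m = -m + 4*M²)
D = -26 (D = 10 - 36 = -26)
G(-18, -4)/D + 323/(228 - 112) = (-1*(-4) + 4*(-18)²)/(-26) + 323/(228 - 112) = (4 + 4*324)*(-1/26) + 323/116 = (4 + 1296)*(-1/26) + 323*(1/116) = 1300*(-1/26) + 323/116 = -50 + 323/116 = -5477/116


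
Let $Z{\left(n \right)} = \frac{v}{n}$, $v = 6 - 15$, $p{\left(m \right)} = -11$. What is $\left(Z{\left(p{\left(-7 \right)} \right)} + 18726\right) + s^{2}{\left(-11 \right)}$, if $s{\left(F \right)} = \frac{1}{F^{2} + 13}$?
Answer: $\frac{3698846231}{197516} \approx 18727.0$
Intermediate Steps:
$s{\left(F \right)} = \frac{1}{13 + F^{2}}$
$v = -9$ ($v = 6 - 15 = -9$)
$Z{\left(n \right)} = - \frac{9}{n}$
$\left(Z{\left(p{\left(-7 \right)} \right)} + 18726\right) + s^{2}{\left(-11 \right)} = \left(- \frac{9}{-11} + 18726\right) + \left(\frac{1}{13 + \left(-11\right)^{2}}\right)^{2} = \left(\left(-9\right) \left(- \frac{1}{11}\right) + 18726\right) + \left(\frac{1}{13 + 121}\right)^{2} = \left(\frac{9}{11} + 18726\right) + \left(\frac{1}{134}\right)^{2} = \frac{205995}{11} + \left(\frac{1}{134}\right)^{2} = \frac{205995}{11} + \frac{1}{17956} = \frac{3698846231}{197516}$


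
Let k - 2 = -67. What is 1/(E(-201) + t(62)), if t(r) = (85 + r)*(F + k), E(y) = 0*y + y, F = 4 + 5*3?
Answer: -1/6963 ≈ -0.00014362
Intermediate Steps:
F = 19 (F = 4 + 15 = 19)
E(y) = y (E(y) = 0 + y = y)
k = -65 (k = 2 - 67 = -65)
t(r) = -3910 - 46*r (t(r) = (85 + r)*(19 - 65) = (85 + r)*(-46) = -3910 - 46*r)
1/(E(-201) + t(62)) = 1/(-201 + (-3910 - 46*62)) = 1/(-201 + (-3910 - 2852)) = 1/(-201 - 6762) = 1/(-6963) = -1/6963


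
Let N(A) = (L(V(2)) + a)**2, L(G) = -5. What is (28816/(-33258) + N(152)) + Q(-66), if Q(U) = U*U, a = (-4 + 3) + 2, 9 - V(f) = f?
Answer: 72687580/16629 ≈ 4371.1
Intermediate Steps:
V(f) = 9 - f
a = 1 (a = -1 + 2 = 1)
Q(U) = U**2
N(A) = 16 (N(A) = (-5 + 1)**2 = (-4)**2 = 16)
(28816/(-33258) + N(152)) + Q(-66) = (28816/(-33258) + 16) + (-66)**2 = (28816*(-1/33258) + 16) + 4356 = (-14408/16629 + 16) + 4356 = 251656/16629 + 4356 = 72687580/16629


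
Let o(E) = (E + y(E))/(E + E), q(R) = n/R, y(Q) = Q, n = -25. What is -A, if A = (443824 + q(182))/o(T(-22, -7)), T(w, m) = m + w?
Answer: -80775943/182 ≈ -4.4382e+5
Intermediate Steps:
q(R) = -25/R
o(E) = 1 (o(E) = (E + E)/(E + E) = (2*E)/((2*E)) = (2*E)*(1/(2*E)) = 1)
A = 80775943/182 (A = (443824 - 25/182)/1 = (443824 - 25*1/182)*1 = (443824 - 25/182)*1 = (80775943/182)*1 = 80775943/182 ≈ 4.4382e+5)
-A = -1*80775943/182 = -80775943/182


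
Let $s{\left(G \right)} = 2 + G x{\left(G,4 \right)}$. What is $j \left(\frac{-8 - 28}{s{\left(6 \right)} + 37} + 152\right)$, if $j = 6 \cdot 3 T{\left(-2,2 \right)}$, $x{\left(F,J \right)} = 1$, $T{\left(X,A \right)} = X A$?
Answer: $- \frac{54432}{5} \approx -10886.0$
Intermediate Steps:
$T{\left(X,A \right)} = A X$
$s{\left(G \right)} = 2 + G$ ($s{\left(G \right)} = 2 + G 1 = 2 + G$)
$j = -72$ ($j = 6 \cdot 3 \cdot 2 \left(-2\right) = 18 \left(-4\right) = -72$)
$j \left(\frac{-8 - 28}{s{\left(6 \right)} + 37} + 152\right) = - 72 \left(\frac{-8 - 28}{\left(2 + 6\right) + 37} + 152\right) = - 72 \left(- \frac{36}{8 + 37} + 152\right) = - 72 \left(- \frac{36}{45} + 152\right) = - 72 \left(\left(-36\right) \frac{1}{45} + 152\right) = - 72 \left(- \frac{4}{5} + 152\right) = \left(-72\right) \frac{756}{5} = - \frac{54432}{5}$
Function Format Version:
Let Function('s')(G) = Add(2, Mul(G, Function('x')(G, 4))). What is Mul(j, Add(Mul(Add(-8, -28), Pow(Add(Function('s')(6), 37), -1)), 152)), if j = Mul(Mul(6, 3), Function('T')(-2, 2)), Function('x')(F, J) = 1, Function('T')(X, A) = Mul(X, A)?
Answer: Rational(-54432, 5) ≈ -10886.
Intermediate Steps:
Function('T')(X, A) = Mul(A, X)
Function('s')(G) = Add(2, G) (Function('s')(G) = Add(2, Mul(G, 1)) = Add(2, G))
j = -72 (j = Mul(Mul(6, 3), Mul(2, -2)) = Mul(18, -4) = -72)
Mul(j, Add(Mul(Add(-8, -28), Pow(Add(Function('s')(6), 37), -1)), 152)) = Mul(-72, Add(Mul(Add(-8, -28), Pow(Add(Add(2, 6), 37), -1)), 152)) = Mul(-72, Add(Mul(-36, Pow(Add(8, 37), -1)), 152)) = Mul(-72, Add(Mul(-36, Pow(45, -1)), 152)) = Mul(-72, Add(Mul(-36, Rational(1, 45)), 152)) = Mul(-72, Add(Rational(-4, 5), 152)) = Mul(-72, Rational(756, 5)) = Rational(-54432, 5)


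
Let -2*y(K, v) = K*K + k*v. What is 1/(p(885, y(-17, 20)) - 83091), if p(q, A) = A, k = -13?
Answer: -2/166211 ≈ -1.2033e-5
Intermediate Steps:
y(K, v) = -K**2/2 + 13*v/2 (y(K, v) = -(K*K - 13*v)/2 = -(K**2 - 13*v)/2 = -K**2/2 + 13*v/2)
1/(p(885, y(-17, 20)) - 83091) = 1/((-1/2*(-17)**2 + (13/2)*20) - 83091) = 1/((-1/2*289 + 130) - 83091) = 1/((-289/2 + 130) - 83091) = 1/(-29/2 - 83091) = 1/(-166211/2) = -2/166211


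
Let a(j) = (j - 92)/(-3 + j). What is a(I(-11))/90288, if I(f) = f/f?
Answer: 91/180576 ≈ 0.00050394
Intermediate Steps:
I(f) = 1
a(j) = (-92 + j)/(-3 + j)
a(I(-11))/90288 = ((-92 + 1)/(-3 + 1))/90288 = (-91/(-2))*(1/90288) = -1/2*(-91)*(1/90288) = (91/2)*(1/90288) = 91/180576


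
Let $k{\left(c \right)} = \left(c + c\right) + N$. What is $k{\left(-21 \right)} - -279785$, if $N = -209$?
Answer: $279534$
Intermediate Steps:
$k{\left(c \right)} = -209 + 2 c$ ($k{\left(c \right)} = \left(c + c\right) - 209 = 2 c - 209 = -209 + 2 c$)
$k{\left(-21 \right)} - -279785 = \left(-209 + 2 \left(-21\right)\right) - -279785 = \left(-209 - 42\right) + 279785 = -251 + 279785 = 279534$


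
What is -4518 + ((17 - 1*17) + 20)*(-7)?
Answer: -4658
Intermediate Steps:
-4518 + ((17 - 1*17) + 20)*(-7) = -4518 + ((17 - 17) + 20)*(-7) = -4518 + (0 + 20)*(-7) = -4518 + 20*(-7) = -4518 - 140 = -4658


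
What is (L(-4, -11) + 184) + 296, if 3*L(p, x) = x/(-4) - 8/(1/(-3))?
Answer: 5867/12 ≈ 488.92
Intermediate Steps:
L(p, x) = 8 - x/12 (L(p, x) = (x/(-4) - 8/(1/(-3)))/3 = (x*(-1/4) - 8/(-1/3))/3 = (-x/4 - 8*(-3))/3 = (-x/4 + 24)/3 = (24 - x/4)/3 = 8 - x/12)
(L(-4, -11) + 184) + 296 = ((8 - 1/12*(-11)) + 184) + 296 = ((8 + 11/12) + 184) + 296 = (107/12 + 184) + 296 = 2315/12 + 296 = 5867/12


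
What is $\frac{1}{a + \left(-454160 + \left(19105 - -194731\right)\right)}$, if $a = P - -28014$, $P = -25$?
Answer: $- \frac{1}{212335} \approx -4.7095 \cdot 10^{-6}$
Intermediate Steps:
$a = 27989$ ($a = -25 - -28014 = -25 + 28014 = 27989$)
$\frac{1}{a + \left(-454160 + \left(19105 - -194731\right)\right)} = \frac{1}{27989 + \left(-454160 + \left(19105 - -194731\right)\right)} = \frac{1}{27989 + \left(-454160 + \left(19105 + 194731\right)\right)} = \frac{1}{27989 + \left(-454160 + 213836\right)} = \frac{1}{27989 - 240324} = \frac{1}{-212335} = - \frac{1}{212335}$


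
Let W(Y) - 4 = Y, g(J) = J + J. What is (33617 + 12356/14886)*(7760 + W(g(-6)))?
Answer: 646562043256/2481 ≈ 2.6061e+8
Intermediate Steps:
g(J) = 2*J
W(Y) = 4 + Y
(33617 + 12356/14886)*(7760 + W(g(-6))) = (33617 + 12356/14886)*(7760 + (4 + 2*(-6))) = (33617 + 12356*(1/14886))*(7760 + (4 - 12)) = (33617 + 6178/7443)*(7760 - 8) = (250217509/7443)*7752 = 646562043256/2481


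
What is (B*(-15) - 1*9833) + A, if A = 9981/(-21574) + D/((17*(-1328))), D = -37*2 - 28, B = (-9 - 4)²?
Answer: -88589922355/7162568 ≈ -12368.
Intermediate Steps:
B = 169 (B = (-13)² = 169)
D = -102 (D = -74 - 28 = -102)
A = -3281331/7162568 (A = 9981/(-21574) - 102/(17*(-1328)) = 9981*(-1/21574) - 102/(-22576) = -9981/21574 - 102*(-1/22576) = -9981/21574 + 3/664 = -3281331/7162568 ≈ -0.45812)
(B*(-15) - 1*9833) + A = (169*(-15) - 1*9833) - 3281331/7162568 = (-2535 - 9833) - 3281331/7162568 = -12368 - 3281331/7162568 = -88589922355/7162568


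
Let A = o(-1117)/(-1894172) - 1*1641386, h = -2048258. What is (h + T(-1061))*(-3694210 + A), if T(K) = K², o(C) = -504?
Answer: 332987639483735082/67649 ≈ 4.9223e+12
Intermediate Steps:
A = -111038121496/67649 (A = -504/(-1894172) - 1*1641386 = -504*(-1/1894172) - 1641386 = 18/67649 - 1641386 = -111038121496/67649 ≈ -1.6414e+6)
(h + T(-1061))*(-3694210 + A) = (-2048258 + (-1061)²)*(-3694210 - 111038121496/67649) = (-2048258 + 1125721)*(-360947733786/67649) = -922537*(-360947733786/67649) = 332987639483735082/67649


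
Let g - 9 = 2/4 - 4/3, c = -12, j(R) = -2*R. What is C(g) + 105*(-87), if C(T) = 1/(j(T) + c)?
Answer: -776478/85 ≈ -9135.0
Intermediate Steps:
g = 49/6 (g = 9 + (2/4 - 4/3) = 9 + (2*(¼) - 4*⅓) = 9 + (½ - 4/3) = 9 - ⅚ = 49/6 ≈ 8.1667)
C(T) = 1/(-12 - 2*T) (C(T) = 1/(-2*T - 12) = 1/(-12 - 2*T))
C(g) + 105*(-87) = -1/(12 + 2*(49/6)) + 105*(-87) = -1/(12 + 49/3) - 9135 = -1/85/3 - 9135 = -1*3/85 - 9135 = -3/85 - 9135 = -776478/85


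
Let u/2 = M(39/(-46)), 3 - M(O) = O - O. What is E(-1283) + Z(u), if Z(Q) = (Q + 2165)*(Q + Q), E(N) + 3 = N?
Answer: 24766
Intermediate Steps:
M(O) = 3 (M(O) = 3 - (O - O) = 3 - 1*0 = 3 + 0 = 3)
u = 6 (u = 2*3 = 6)
E(N) = -3 + N
Z(Q) = 2*Q*(2165 + Q) (Z(Q) = (2165 + Q)*(2*Q) = 2*Q*(2165 + Q))
E(-1283) + Z(u) = (-3 - 1283) + 2*6*(2165 + 6) = -1286 + 2*6*2171 = -1286 + 26052 = 24766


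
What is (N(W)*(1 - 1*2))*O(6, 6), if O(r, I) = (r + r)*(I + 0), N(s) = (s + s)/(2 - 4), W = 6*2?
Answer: 864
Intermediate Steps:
W = 12
N(s) = -s (N(s) = (2*s)/(-2) = (2*s)*(-½) = -s)
O(r, I) = 2*I*r (O(r, I) = (2*r)*I = 2*I*r)
(N(W)*(1 - 1*2))*O(6, 6) = ((-1*12)*(1 - 1*2))*(2*6*6) = -12*(1 - 2)*72 = -12*(-1)*72 = 12*72 = 864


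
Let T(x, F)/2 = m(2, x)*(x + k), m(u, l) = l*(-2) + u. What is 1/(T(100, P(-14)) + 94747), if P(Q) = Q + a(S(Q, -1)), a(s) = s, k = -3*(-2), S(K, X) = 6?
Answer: 1/52771 ≈ 1.8950e-5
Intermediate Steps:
k = 6
m(u, l) = u - 2*l (m(u, l) = -2*l + u = u - 2*l)
P(Q) = 6 + Q (P(Q) = Q + 6 = 6 + Q)
T(x, F) = 2*(2 - 2*x)*(6 + x) (T(x, F) = 2*((2 - 2*x)*(x + 6)) = 2*((2 - 2*x)*(6 + x)) = 2*(2 - 2*x)*(6 + x))
1/(T(100, P(-14)) + 94747) = 1/(-4*(-1 + 100)*(6 + 100) + 94747) = 1/(-4*99*106 + 94747) = 1/(-41976 + 94747) = 1/52771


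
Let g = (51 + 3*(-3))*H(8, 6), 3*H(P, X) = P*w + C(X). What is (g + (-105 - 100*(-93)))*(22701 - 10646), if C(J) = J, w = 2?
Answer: 114558665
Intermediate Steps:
H(P, X) = X/3 + 2*P/3 (H(P, X) = (P*2 + X)/3 = (2*P + X)/3 = (X + 2*P)/3 = X/3 + 2*P/3)
g = 308 (g = (51 + 3*(-3))*((⅓)*6 + (⅔)*8) = (51 - 9)*(2 + 16/3) = 42*(22/3) = 308)
(g + (-105 - 100*(-93)))*(22701 - 10646) = (308 + (-105 - 100*(-93)))*(22701 - 10646) = (308 + (-105 + 9300))*12055 = (308 + 9195)*12055 = 9503*12055 = 114558665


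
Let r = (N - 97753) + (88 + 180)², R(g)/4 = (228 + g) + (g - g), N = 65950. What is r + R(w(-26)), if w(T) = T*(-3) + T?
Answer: 41141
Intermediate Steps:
w(T) = -2*T (w(T) = -3*T + T = -2*T)
R(g) = 912 + 4*g (R(g) = 4*((228 + g) + (g - g)) = 4*((228 + g) + 0) = 4*(228 + g) = 912 + 4*g)
r = 40021 (r = (65950 - 97753) + (88 + 180)² = -31803 + 268² = -31803 + 71824 = 40021)
r + R(w(-26)) = 40021 + (912 + 4*(-2*(-26))) = 40021 + (912 + 4*52) = 40021 + (912 + 208) = 40021 + 1120 = 41141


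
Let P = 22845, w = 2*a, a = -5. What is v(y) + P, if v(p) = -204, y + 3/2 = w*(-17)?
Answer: 22641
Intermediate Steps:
w = -10 (w = 2*(-5) = -10)
y = 337/2 (y = -3/2 - 10*(-17) = -3/2 + 170 = 337/2 ≈ 168.50)
v(y) + P = -204 + 22845 = 22641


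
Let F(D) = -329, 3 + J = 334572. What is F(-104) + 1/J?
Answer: -110073200/334569 ≈ -329.00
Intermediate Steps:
J = 334569 (J = -3 + 334572 = 334569)
F(-104) + 1/J = -329 + 1/334569 = -110073200/334569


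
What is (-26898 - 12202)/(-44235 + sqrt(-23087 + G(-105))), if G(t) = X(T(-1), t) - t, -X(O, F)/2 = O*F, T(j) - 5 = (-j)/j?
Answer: 1729588500/1956757367 + 39100*I*sqrt(22142)/1956757367 ≈ 0.88391 + 0.0029734*I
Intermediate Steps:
T(j) = 4 (T(j) = 5 + (-j)/j = 5 - 1 = 4)
X(O, F) = -2*F*O (X(O, F) = -2*O*F = -2*F*O)
G(t) = -9*t (G(t) = -2*t*4 - t = -8*t - t = -9*t)
(-26898 - 12202)/(-44235 + sqrt(-23087 + G(-105))) = (-26898 - 12202)/(-44235 + sqrt(-23087 - 9*(-105))) = -39100/(-44235 + sqrt(-23087 + 945)) = -39100/(-44235 + sqrt(-22142)) = -39100/(-44235 + I*sqrt(22142))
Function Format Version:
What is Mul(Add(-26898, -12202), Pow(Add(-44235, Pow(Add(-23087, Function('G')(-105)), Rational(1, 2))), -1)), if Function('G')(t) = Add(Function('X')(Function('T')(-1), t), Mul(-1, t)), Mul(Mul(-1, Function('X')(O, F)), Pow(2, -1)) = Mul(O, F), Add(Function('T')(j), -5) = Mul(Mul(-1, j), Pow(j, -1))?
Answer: Add(Rational(1729588500, 1956757367), Mul(Rational(39100, 1956757367), I, Pow(22142, Rational(1, 2)))) ≈ Add(0.88391, Mul(0.0029734, I))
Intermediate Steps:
Function('T')(j) = 4 (Function('T')(j) = Add(5, Mul(Mul(-1, j), Pow(j, -1))) = Add(5, -1) = 4)
Function('X')(O, F) = Mul(-2, F, O) (Function('X')(O, F) = Mul(-2, Mul(O, F)) = Mul(-2, Mul(F, O)) = Mul(-2, F, O))
Function('G')(t) = Mul(-9, t) (Function('G')(t) = Add(Mul(-2, t, 4), Mul(-1, t)) = Add(Mul(-8, t), Mul(-1, t)) = Mul(-9, t))
Mul(Add(-26898, -12202), Pow(Add(-44235, Pow(Add(-23087, Function('G')(-105)), Rational(1, 2))), -1)) = Mul(Add(-26898, -12202), Pow(Add(-44235, Pow(Add(-23087, Mul(-9, -105)), Rational(1, 2))), -1)) = Mul(-39100, Pow(Add(-44235, Pow(Add(-23087, 945), Rational(1, 2))), -1)) = Mul(-39100, Pow(Add(-44235, Pow(-22142, Rational(1, 2))), -1)) = Mul(-39100, Pow(Add(-44235, Mul(I, Pow(22142, Rational(1, 2)))), -1))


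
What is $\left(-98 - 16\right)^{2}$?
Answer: $12996$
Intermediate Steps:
$\left(-98 - 16\right)^{2} = \left(-114\right)^{2} = 12996$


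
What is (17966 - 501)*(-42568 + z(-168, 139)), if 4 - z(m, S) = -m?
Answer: -746314380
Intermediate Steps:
z(m, S) = 4 + m (z(m, S) = 4 - (-1)*m = 4 + m)
(17966 - 501)*(-42568 + z(-168, 139)) = (17966 - 501)*(-42568 + (4 - 168)) = 17465*(-42568 - 164) = 17465*(-42732) = -746314380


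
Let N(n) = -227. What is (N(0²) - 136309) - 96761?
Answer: -233297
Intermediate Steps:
(N(0²) - 136309) - 96761 = (-227 - 136309) - 96761 = -136536 - 96761 = -233297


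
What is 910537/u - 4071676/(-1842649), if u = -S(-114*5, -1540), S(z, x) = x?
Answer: 1684070473553/2837679460 ≈ 593.47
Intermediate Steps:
u = 1540 (u = -1*(-1540) = 1540)
910537/u - 4071676/(-1842649) = 910537/1540 - 4071676/(-1842649) = 910537*(1/1540) - 4071676*(-1/1842649) = 910537/1540 + 4071676/1842649 = 1684070473553/2837679460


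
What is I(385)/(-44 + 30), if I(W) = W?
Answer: -55/2 ≈ -27.500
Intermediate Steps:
I(385)/(-44 + 30) = 385/(-44 + 30) = 385/(-14) = 385*(-1/14) = -55/2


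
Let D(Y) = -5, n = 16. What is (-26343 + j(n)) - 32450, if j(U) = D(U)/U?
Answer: -940693/16 ≈ -58793.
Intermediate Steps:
j(U) = -5/U
(-26343 + j(n)) - 32450 = (-26343 - 5/16) - 32450 = -421493/16 - 32450 = -940693/16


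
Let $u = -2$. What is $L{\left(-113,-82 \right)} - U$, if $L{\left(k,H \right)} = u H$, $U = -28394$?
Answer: $28558$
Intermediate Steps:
$L{\left(k,H \right)} = - 2 H$
$L{\left(-113,-82 \right)} - U = \left(-2\right) \left(-82\right) - -28394 = 164 + 28394 = 28558$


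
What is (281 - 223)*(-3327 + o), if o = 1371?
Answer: -113448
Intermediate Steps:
(281 - 223)*(-3327 + o) = (281 - 223)*(-3327 + 1371) = 58*(-1956) = -113448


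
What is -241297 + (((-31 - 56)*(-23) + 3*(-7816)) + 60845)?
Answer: -201899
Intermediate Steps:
-241297 + (((-31 - 56)*(-23) + 3*(-7816)) + 60845) = -241297 + ((-87*(-23) - 23448) + 60845) = -241297 + ((2001 - 23448) + 60845) = -241297 + (-21447 + 60845) = -241297 + 39398 = -201899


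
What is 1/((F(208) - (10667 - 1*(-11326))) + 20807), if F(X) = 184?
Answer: -1/1002 ≈ -0.00099800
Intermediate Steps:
1/((F(208) - (10667 - 1*(-11326))) + 20807) = 1/((184 - (10667 - 1*(-11326))) + 20807) = 1/((184 - (10667 + 11326)) + 20807) = 1/((184 - 1*21993) + 20807) = 1/((184 - 21993) + 20807) = 1/(-21809 + 20807) = 1/(-1002) = -1/1002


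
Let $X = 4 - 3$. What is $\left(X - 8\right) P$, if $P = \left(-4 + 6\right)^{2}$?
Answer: $-28$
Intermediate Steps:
$P = 4$ ($P = 2^{2} = 4$)
$X = 1$
$\left(X - 8\right) P = \left(1 - 8\right) 4 = \left(-7\right) 4 = -28$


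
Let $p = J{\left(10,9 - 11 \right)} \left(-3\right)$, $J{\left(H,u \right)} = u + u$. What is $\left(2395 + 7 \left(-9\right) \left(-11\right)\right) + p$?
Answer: $3100$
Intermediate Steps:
$J{\left(H,u \right)} = 2 u$
$p = 12$ ($p = 2 \left(9 - 11\right) \left(-3\right) = 2 \left(-2\right) \left(-3\right) = \left(-4\right) \left(-3\right) = 12$)
$\left(2395 + 7 \left(-9\right) \left(-11\right)\right) + p = \left(2395 + 7 \left(-9\right) \left(-11\right)\right) + 12 = \left(2395 - -693\right) + 12 = \left(2395 + 693\right) + 12 = 3088 + 12 = 3100$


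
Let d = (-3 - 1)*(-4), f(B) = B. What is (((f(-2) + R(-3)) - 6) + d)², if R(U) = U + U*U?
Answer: 196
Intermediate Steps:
R(U) = U + U²
d = 16 (d = -4*(-4) = 16)
(((f(-2) + R(-3)) - 6) + d)² = (((-2 - 3*(1 - 3)) - 6) + 16)² = (((-2 - 3*(-2)) - 6) + 16)² = (((-2 + 6) - 6) + 16)² = ((4 - 6) + 16)² = (-2 + 16)² = 14² = 196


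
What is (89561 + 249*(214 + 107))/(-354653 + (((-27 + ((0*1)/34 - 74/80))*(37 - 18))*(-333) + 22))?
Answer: -6779600/7117981 ≈ -0.95246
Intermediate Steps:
(89561 + 249*(214 + 107))/(-354653 + (((-27 + ((0*1)/34 - 74/80))*(37 - 18))*(-333) + 22)) = (89561 + 249*321)/(-354653 + (((-27 + (0*(1/34) - 74*1/80))*19)*(-333) + 22)) = (89561 + 79929)/(-354653 + (((-27 + (0 - 37/40))*19)*(-333) + 22)) = 169490/(-354653 + (((-27 - 37/40)*19)*(-333) + 22)) = 169490/(-354653 + (-1117/40*19*(-333) + 22)) = 169490/(-354653 + (-21223/40*(-333) + 22)) = 169490/(-354653 + (7067259/40 + 22)) = 169490/(-354653 + 7068139/40) = 169490/(-7117981/40) = 169490*(-40/7117981) = -6779600/7117981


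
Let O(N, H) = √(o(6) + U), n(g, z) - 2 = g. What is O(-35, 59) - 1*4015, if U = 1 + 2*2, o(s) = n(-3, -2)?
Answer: -4013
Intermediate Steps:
n(g, z) = 2 + g
o(s) = -1 (o(s) = 2 - 3 = -1)
U = 5 (U = 1 + 4 = 5)
O(N, H) = 2 (O(N, H) = √(-1 + 5) = √4 = 2)
O(-35, 59) - 1*4015 = 2 - 1*4015 = 2 - 4015 = -4013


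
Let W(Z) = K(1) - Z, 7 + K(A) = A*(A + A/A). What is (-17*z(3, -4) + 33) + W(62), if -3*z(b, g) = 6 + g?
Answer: -68/3 ≈ -22.667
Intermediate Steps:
z(b, g) = -2 - g/3 (z(b, g) = -(6 + g)/3 = -2 - g/3)
K(A) = -7 + A*(1 + A) (K(A) = -7 + A*(A + A/A) = -7 + A*(A + 1) = -7 + A*(1 + A))
W(Z) = -5 - Z (W(Z) = (-7 + 1 + 1²) - Z = (-7 + 1 + 1) - Z = -5 - Z)
(-17*z(3, -4) + 33) + W(62) = (-17*(-2 - ⅓*(-4)) + 33) + (-5 - 1*62) = (-17*(-2 + 4/3) + 33) + (-5 - 62) = (-17*(-⅔) + 33) - 67 = (34/3 + 33) - 67 = 133/3 - 67 = -68/3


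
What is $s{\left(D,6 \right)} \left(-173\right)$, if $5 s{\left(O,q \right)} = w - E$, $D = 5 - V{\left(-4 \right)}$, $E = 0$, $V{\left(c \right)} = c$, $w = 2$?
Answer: $- \frac{346}{5} \approx -69.2$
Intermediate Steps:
$D = 9$ ($D = 5 - -4 = 5 + 4 = 9$)
$s{\left(O,q \right)} = \frac{2}{5}$ ($s{\left(O,q \right)} = \frac{2 - 0}{5} = \frac{2 + 0}{5} = \frac{1}{5} \cdot 2 = \frac{2}{5}$)
$s{\left(D,6 \right)} \left(-173\right) = \frac{2}{5} \left(-173\right) = - \frac{346}{5}$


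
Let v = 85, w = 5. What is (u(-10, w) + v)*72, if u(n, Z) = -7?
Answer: 5616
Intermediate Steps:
(u(-10, w) + v)*72 = (-7 + 85)*72 = 78*72 = 5616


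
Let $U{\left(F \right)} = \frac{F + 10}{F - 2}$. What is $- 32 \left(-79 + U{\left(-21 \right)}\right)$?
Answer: $\frac{57792}{23} \approx 2512.7$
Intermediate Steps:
$U{\left(F \right)} = \frac{10 + F}{-2 + F}$
$- 32 \left(-79 + U{\left(-21 \right)}\right) = - 32 \left(-79 + \frac{10 - 21}{-2 - 21}\right) = - 32 \left(-79 + \frac{1}{-23} \left(-11\right)\right) = - 32 \left(-79 - - \frac{11}{23}\right) = - 32 \left(-79 + \frac{11}{23}\right) = \left(-32\right) \left(- \frac{1806}{23}\right) = \frac{57792}{23}$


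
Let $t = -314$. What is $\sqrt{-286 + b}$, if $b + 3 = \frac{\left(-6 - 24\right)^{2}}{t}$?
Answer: $\frac{i \sqrt{7194211}}{157} \approx 17.084 i$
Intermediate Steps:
$b = - \frac{921}{157}$ ($b = -3 + \frac{\left(-6 - 24\right)^{2}}{-314} = -3 + \left(-6 - 24\right)^{2} \left(- \frac{1}{314}\right) = -3 + \left(-30\right)^{2} \left(- \frac{1}{314}\right) = -3 + 900 \left(- \frac{1}{314}\right) = -3 - \frac{450}{157} = - \frac{921}{157} \approx -5.8662$)
$\sqrt{-286 + b} = \sqrt{-286 - \frac{921}{157}} = \sqrt{- \frac{45823}{157}} = \frac{i \sqrt{7194211}}{157}$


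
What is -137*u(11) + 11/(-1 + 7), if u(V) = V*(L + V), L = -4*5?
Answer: 81389/6 ≈ 13565.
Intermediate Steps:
L = -20
u(V) = V*(-20 + V)
-137*u(11) + 11/(-1 + 7) = -1507*(-20 + 11) + 11/(-1 + 7) = -1507*(-9) + 11/6 = -137*(-99) + (⅙)*11 = 13563 + 11/6 = 81389/6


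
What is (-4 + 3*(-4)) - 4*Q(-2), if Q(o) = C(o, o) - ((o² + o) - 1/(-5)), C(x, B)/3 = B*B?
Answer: -276/5 ≈ -55.200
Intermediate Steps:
C(x, B) = 3*B² (C(x, B) = 3*(B*B) = 3*B²)
Q(o) = -⅕ - o + 2*o² (Q(o) = 3*o² - ((o² + o) - 1/(-5)) = 3*o² - ((o + o²) - 1*(-⅕)) = 3*o² - ((o + o²) + ⅕) = 3*o² - (⅕ + o + o²) = 3*o² + (-⅕ - o - o²) = -⅕ - o + 2*o²)
(-4 + 3*(-4)) - 4*Q(-2) = (-4 + 3*(-4)) - 4*(-⅕ - 1*(-2) + 2*(-2)²) = (-4 - 12) - 4*(-⅕ + 2 + 2*4) = -16 - 4*(-⅕ + 2 + 8) = -16 - 4*49/5 = -16 - 196/5 = -276/5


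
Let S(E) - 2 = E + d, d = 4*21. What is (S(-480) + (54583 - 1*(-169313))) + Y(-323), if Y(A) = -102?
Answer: 223400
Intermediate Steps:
d = 84
S(E) = 86 + E (S(E) = 2 + (E + 84) = 2 + (84 + E) = 86 + E)
(S(-480) + (54583 - 1*(-169313))) + Y(-323) = ((86 - 480) + (54583 - 1*(-169313))) - 102 = (-394 + (54583 + 169313)) - 102 = (-394 + 223896) - 102 = 223502 - 102 = 223400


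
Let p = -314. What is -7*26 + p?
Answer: -496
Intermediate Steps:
-7*26 + p = -7*26 - 314 = -182 - 314 = -496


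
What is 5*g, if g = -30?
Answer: -150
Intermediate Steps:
5*g = 5*(-30) = -150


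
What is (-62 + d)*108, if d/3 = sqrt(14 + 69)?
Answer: -6696 + 324*sqrt(83) ≈ -3744.2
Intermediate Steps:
d = 3*sqrt(83) (d = 3*sqrt(14 + 69) = 3*sqrt(83) ≈ 27.331)
(-62 + d)*108 = (-62 + 3*sqrt(83))*108 = -6696 + 324*sqrt(83)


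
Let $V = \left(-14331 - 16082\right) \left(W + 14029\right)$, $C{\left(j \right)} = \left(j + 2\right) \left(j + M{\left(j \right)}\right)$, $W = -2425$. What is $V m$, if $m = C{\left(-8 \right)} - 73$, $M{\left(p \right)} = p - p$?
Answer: $8822811300$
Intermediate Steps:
$M{\left(p \right)} = 0$
$C{\left(j \right)} = j \left(2 + j\right)$ ($C{\left(j \right)} = \left(j + 2\right) \left(j + 0\right) = \left(2 + j\right) j = j \left(2 + j\right)$)
$m = -25$ ($m = - 8 \left(2 - 8\right) - 73 = \left(-8\right) \left(-6\right) - 73 = 48 - 73 = -25$)
$V = -352912452$ ($V = \left(-14331 - 16082\right) \left(-2425 + 14029\right) = \left(-30413\right) 11604 = -352912452$)
$V m = \left(-352912452\right) \left(-25\right) = 8822811300$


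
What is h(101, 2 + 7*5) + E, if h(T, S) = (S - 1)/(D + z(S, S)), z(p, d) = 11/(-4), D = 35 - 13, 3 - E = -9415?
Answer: 725330/77 ≈ 9419.9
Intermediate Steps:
E = 9418 (E = 3 - 1*(-9415) = 3 + 9415 = 9418)
D = 22
z(p, d) = -11/4 (z(p, d) = 11*(-¼) = -11/4)
h(T, S) = -4/77 + 4*S/77 (h(T, S) = (S - 1)/(22 - 11/4) = (-1 + S)/(77/4) = (-1 + S)*(4/77) = -4/77 + 4*S/77)
h(101, 2 + 7*5) + E = (-4/77 + 4*(2 + 7*5)/77) + 9418 = (-4/77 + 4*(2 + 35)/77) + 9418 = (-4/77 + (4/77)*37) + 9418 = (-4/77 + 148/77) + 9418 = 144/77 + 9418 = 725330/77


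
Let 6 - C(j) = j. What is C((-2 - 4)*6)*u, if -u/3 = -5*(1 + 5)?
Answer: 3780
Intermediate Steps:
C(j) = 6 - j
u = 90 (u = -(-15)*(1 + 5) = -(-15)*6 = -3*(-30) = 90)
C((-2 - 4)*6)*u = (6 - (-2 - 4)*6)*90 = (6 - (-6)*6)*90 = (6 - 1*(-36))*90 = (6 + 36)*90 = 42*90 = 3780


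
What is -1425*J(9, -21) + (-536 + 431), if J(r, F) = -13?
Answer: 18420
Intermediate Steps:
-1425*J(9, -21) + (-536 + 431) = -1425*(-13) + (-536 + 431) = 18525 - 105 = 18420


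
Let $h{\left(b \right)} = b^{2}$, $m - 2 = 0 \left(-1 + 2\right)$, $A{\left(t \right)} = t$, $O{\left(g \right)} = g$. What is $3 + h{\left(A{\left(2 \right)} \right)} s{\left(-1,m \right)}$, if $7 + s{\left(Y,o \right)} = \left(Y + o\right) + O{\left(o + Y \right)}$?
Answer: $-17$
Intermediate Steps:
$m = 2$ ($m = 2 + 0 \left(-1 + 2\right) = 2 + 0 \cdot 1 = 2 + 0 = 2$)
$s{\left(Y,o \right)} = -7 + 2 Y + 2 o$ ($s{\left(Y,o \right)} = -7 + \left(\left(Y + o\right) + \left(o + Y\right)\right) = -7 + \left(\left(Y + o\right) + \left(Y + o\right)\right) = -7 + \left(2 Y + 2 o\right) = -7 + 2 Y + 2 o$)
$3 + h{\left(A{\left(2 \right)} \right)} s{\left(-1,m \right)} = 3 + 2^{2} \left(-7 + 2 \left(-1\right) + 2 \cdot 2\right) = 3 + 4 \left(-7 - 2 + 4\right) = 3 + 4 \left(-5\right) = 3 - 20 = -17$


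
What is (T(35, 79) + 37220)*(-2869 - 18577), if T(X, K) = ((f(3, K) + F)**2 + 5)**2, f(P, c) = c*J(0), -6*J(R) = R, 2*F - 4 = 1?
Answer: -6407475035/8 ≈ -8.0093e+8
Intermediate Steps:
F = 5/2 (F = 2 + (1/2)*1 = 2 + 1/2 = 5/2 ≈ 2.5000)
J(R) = -R/6
f(P, c) = 0 (f(P, c) = c*(-1/6*0) = c*0 = 0)
T(X, K) = 2025/16 (T(X, K) = ((0 + 5/2)**2 + 5)**2 = ((5/2)**2 + 5)**2 = (25/4 + 5)**2 = (45/4)**2 = 2025/16)
(T(35, 79) + 37220)*(-2869 - 18577) = (2025/16 + 37220)*(-2869 - 18577) = (597545/16)*(-21446) = -6407475035/8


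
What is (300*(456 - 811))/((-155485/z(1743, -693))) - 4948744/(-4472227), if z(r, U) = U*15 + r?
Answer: -824022089393032/139072843019 ≈ -5925.1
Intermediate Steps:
z(r, U) = r + 15*U (z(r, U) = 15*U + r = r + 15*U)
(300*(456 - 811))/((-155485/z(1743, -693))) - 4948744/(-4472227) = (300*(456 - 811))/((-155485/(1743 + 15*(-693)))) - 4948744/(-4472227) = (300*(-355))/((-155485/(1743 - 10395))) - 4948744*(-1/4472227) = -106500/((-155485/(-8652))) + 4948744/4472227 = -106500/((-155485*(-1/8652))) + 4948744/4472227 = -106500/155485/8652 + 4948744/4472227 = -106500*8652/155485 + 4948744/4472227 = -184287600/31097 + 4948744/4472227 = -824022089393032/139072843019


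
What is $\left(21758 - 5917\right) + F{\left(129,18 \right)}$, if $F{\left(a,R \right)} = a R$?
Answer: $18163$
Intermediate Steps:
$F{\left(a,R \right)} = R a$
$\left(21758 - 5917\right) + F{\left(129,18 \right)} = \left(21758 - 5917\right) + 18 \cdot 129 = 15841 + 2322 = 18163$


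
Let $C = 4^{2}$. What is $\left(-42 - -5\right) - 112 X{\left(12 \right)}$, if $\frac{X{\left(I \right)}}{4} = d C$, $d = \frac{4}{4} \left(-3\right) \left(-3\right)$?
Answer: $-64549$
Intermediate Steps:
$C = 16$
$d = 9$ ($d = 4 \cdot \frac{1}{4} \left(-3\right) \left(-3\right) = 1 \left(-3\right) \left(-3\right) = \left(-3\right) \left(-3\right) = 9$)
$X{\left(I \right)} = 576$ ($X{\left(I \right)} = 4 \cdot 9 \cdot 16 = 4 \cdot 144 = 576$)
$\left(-42 - -5\right) - 112 X{\left(12 \right)} = \left(-42 - -5\right) - 64512 = \left(-42 + 5\right) - 64512 = -37 - 64512 = -64549$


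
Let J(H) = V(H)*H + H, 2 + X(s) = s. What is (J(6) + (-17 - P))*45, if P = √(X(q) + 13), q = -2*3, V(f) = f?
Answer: 1125 - 45*√5 ≈ 1024.4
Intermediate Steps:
q = -6
X(s) = -2 + s
J(H) = H + H² (J(H) = H*H + H = H² + H = H + H²)
P = √5 (P = √((-2 - 6) + 13) = √(-8 + 13) = √5 ≈ 2.2361)
(J(6) + (-17 - P))*45 = (6*(1 + 6) + (-17 - √5))*45 = (6*7 + (-17 - √5))*45 = (42 + (-17 - √5))*45 = (25 - √5)*45 = 1125 - 45*√5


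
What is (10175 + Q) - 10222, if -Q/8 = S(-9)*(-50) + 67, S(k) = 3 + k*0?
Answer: 617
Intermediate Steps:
S(k) = 3 (S(k) = 3 + 0 = 3)
Q = 664 (Q = -8*(3*(-50) + 67) = -8*(-150 + 67) = -8*(-83) = 664)
(10175 + Q) - 10222 = (10175 + 664) - 10222 = 10839 - 10222 = 617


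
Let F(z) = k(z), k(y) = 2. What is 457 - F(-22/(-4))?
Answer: 455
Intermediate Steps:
F(z) = 2
457 - F(-22/(-4)) = 457 - 1*2 = 457 - 2 = 455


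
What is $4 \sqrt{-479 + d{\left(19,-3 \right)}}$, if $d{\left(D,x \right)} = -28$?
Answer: $52 i \sqrt{3} \approx 90.067 i$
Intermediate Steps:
$4 \sqrt{-479 + d{\left(19,-3 \right)}} = 4 \sqrt{-479 - 28} = 4 \sqrt{-507} = 4 \cdot 13 i \sqrt{3} = 52 i \sqrt{3}$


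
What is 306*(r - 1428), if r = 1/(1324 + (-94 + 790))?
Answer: -441337527/1010 ≈ -4.3697e+5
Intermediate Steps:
r = 1/2020 (r = 1/(1324 + 696) = 1/2020 ≈ 0.00049505)
306*(r - 1428) = 306*(1/2020 - 1428) = 306*(-2884559/2020) = -441337527/1010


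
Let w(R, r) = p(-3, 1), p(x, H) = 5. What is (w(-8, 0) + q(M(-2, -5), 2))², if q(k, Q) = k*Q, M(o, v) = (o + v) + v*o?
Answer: 121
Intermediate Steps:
w(R, r) = 5
M(o, v) = o + v + o*v (M(o, v) = (o + v) + o*v = o + v + o*v)
q(k, Q) = Q*k
(w(-8, 0) + q(M(-2, -5), 2))² = (5 + 2*(-2 - 5 - 2*(-5)))² = (5 + 2*(-2 - 5 + 10))² = (5 + 2*3)² = (5 + 6)² = 11² = 121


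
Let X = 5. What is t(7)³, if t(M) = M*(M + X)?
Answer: 592704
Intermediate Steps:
t(M) = M*(5 + M) (t(M) = M*(M + 5) = M*(5 + M))
t(7)³ = (7*(5 + 7))³ = (7*12)³ = 84³ = 592704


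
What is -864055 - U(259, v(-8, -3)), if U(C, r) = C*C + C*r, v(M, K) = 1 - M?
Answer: -933467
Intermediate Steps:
U(C, r) = C² + C*r
-864055 - U(259, v(-8, -3)) = -864055 - 259*(259 + (1 - 1*(-8))) = -864055 - 259*(259 + (1 + 8)) = -864055 - 259*(259 + 9) = -864055 - 259*268 = -864055 - 1*69412 = -864055 - 69412 = -933467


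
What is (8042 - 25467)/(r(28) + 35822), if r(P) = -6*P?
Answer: -17425/35654 ≈ -0.48872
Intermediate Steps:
(8042 - 25467)/(r(28) + 35822) = (8042 - 25467)/(-6*28 + 35822) = -17425/(-168 + 35822) = -17425/35654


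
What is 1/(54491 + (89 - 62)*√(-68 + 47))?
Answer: 54491/2969284390 - 27*I*√21/2969284390 ≈ 1.8352e-5 - 4.167e-8*I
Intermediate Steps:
1/(54491 + (89 - 62)*√(-68 + 47)) = 1/(54491 + 27*√(-21)) = 1/(54491 + 27*(I*√21)) = 1/(54491 + 27*I*√21)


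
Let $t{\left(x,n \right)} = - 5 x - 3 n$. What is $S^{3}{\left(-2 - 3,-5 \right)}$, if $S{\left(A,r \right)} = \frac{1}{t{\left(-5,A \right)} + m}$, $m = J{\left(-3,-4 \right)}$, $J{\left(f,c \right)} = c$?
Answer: $\frac{1}{46656} \approx 2.1433 \cdot 10^{-5}$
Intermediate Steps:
$m = -4$
$S{\left(A,r \right)} = \frac{1}{21 - 3 A}$ ($S{\left(A,r \right)} = \frac{1}{\left(\left(-5\right) \left(-5\right) - 3 A\right) - 4} = \frac{1}{\left(25 - 3 A\right) - 4} = \frac{1}{21 - 3 A}$)
$S^{3}{\left(-2 - 3,-5 \right)} = \left(- \frac{1}{-21 + 3 \left(-2 - 3\right)}\right)^{3} = \left(- \frac{1}{-21 + 3 \left(-5\right)}\right)^{3} = \left(- \frac{1}{-21 - 15}\right)^{3} = \left(- \frac{1}{-36}\right)^{3} = \left(\left(-1\right) \left(- \frac{1}{36}\right)\right)^{3} = \left(\frac{1}{36}\right)^{3} = \frac{1}{46656}$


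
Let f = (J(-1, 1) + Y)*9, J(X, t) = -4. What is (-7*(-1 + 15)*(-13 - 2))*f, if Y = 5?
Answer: 13230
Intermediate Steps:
f = 9 (f = (-4 + 5)*9 = 1*9 = 9)
(-7*(-1 + 15)*(-13 - 2))*f = -7*(-1 + 15)*(-13 - 2)*9 = -98*(-15)*9 = -7*(-210)*9 = 1470*9 = 13230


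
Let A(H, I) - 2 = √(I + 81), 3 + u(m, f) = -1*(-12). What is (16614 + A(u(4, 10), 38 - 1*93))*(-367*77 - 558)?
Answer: -478823272 - 28817*√26 ≈ -4.7897e+8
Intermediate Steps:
u(m, f) = 9 (u(m, f) = -3 - 1*(-12) = -3 + 12 = 9)
A(H, I) = 2 + √(81 + I) (A(H, I) = 2 + √(I + 81) = 2 + √(81 + I))
(16614 + A(u(4, 10), 38 - 1*93))*(-367*77 - 558) = (16614 + (2 + √(81 + (38 - 1*93))))*(-367*77 - 558) = (16614 + (2 + √(81 + (38 - 93))))*(-28259 - 558) = (16614 + (2 + √(81 - 55)))*(-28817) = (16614 + (2 + √26))*(-28817) = (16616 + √26)*(-28817) = -478823272 - 28817*√26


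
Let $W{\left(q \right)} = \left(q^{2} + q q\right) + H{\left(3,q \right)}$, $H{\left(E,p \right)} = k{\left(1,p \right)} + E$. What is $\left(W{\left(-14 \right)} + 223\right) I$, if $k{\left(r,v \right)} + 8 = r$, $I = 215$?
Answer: $131365$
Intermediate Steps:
$k{\left(r,v \right)} = -8 + r$
$H{\left(E,p \right)} = -7 + E$ ($H{\left(E,p \right)} = \left(-8 + 1\right) + E = -7 + E$)
$W{\left(q \right)} = -4 + 2 q^{2}$ ($W{\left(q \right)} = \left(q^{2} + q q\right) + \left(-7 + 3\right) = \left(q^{2} + q^{2}\right) - 4 = 2 q^{2} - 4 = -4 + 2 q^{2}$)
$\left(W{\left(-14 \right)} + 223\right) I = \left(\left(-4 + 2 \left(-14\right)^{2}\right) + 223\right) 215 = \left(\left(-4 + 2 \cdot 196\right) + 223\right) 215 = \left(\left(-4 + 392\right) + 223\right) 215 = \left(388 + 223\right) 215 = 611 \cdot 215 = 131365$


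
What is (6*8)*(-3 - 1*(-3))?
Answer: 0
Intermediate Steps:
(6*8)*(-3 - 1*(-3)) = 48*(-3 + 3) = 48*0 = 0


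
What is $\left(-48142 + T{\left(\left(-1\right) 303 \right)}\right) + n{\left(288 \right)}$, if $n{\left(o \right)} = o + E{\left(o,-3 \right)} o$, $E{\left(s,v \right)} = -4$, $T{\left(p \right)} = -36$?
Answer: $-49042$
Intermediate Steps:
$n{\left(o \right)} = - 3 o$ ($n{\left(o \right)} = o - 4 o = - 3 o$)
$\left(-48142 + T{\left(\left(-1\right) 303 \right)}\right) + n{\left(288 \right)} = \left(-48142 - 36\right) - 864 = -48178 - 864 = -49042$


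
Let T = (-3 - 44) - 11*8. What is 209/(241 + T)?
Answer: 209/106 ≈ 1.9717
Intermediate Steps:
T = -135 (T = -47 - 88 = -135)
209/(241 + T) = 209/(241 - 135) = 209/106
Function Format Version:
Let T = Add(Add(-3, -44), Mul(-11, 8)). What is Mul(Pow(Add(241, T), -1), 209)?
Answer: Rational(209, 106) ≈ 1.9717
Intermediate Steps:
T = -135 (T = Add(-47, -88) = -135)
Mul(Pow(Add(241, T), -1), 209) = Mul(Pow(Add(241, -135), -1), 209) = Mul(Pow(106, -1), 209) = Mul(Rational(1, 106), 209) = Rational(209, 106)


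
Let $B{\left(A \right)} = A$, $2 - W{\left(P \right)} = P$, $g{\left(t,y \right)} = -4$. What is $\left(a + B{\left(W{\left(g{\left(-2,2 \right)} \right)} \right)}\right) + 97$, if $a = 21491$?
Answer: $21594$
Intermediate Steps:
$W{\left(P \right)} = 2 - P$
$\left(a + B{\left(W{\left(g{\left(-2,2 \right)} \right)} \right)}\right) + 97 = \left(21491 + \left(2 - -4\right)\right) + 97 = \left(21491 + \left(2 + 4\right)\right) + 97 = \left(21491 + 6\right) + 97 = 21497 + 97 = 21594$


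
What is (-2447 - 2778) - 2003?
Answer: -7228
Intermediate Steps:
(-2447 - 2778) - 2003 = -5225 - 2003 = -7228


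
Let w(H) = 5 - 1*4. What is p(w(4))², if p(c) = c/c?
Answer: 1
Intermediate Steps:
w(H) = 1 (w(H) = 5 - 4 = 1)
p(c) = 1
p(w(4))² = 1² = 1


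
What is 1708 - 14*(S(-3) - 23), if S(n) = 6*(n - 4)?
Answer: 2618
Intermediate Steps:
S(n) = -24 + 6*n (S(n) = 6*(-4 + n) = -24 + 6*n)
1708 - 14*(S(-3) - 23) = 1708 - 14*((-24 + 6*(-3)) - 23) = 1708 - 14*((-24 - 18) - 23) = 1708 - 14*(-42 - 23) = 1708 - 14*(-65) = 1708 + 910 = 2618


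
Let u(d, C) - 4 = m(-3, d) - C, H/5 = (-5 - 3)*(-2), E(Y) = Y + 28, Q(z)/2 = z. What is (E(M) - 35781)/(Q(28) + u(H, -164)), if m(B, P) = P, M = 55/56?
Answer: -2002113/17024 ≈ -117.61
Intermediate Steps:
M = 55/56 (M = 55*(1/56) = 55/56 ≈ 0.98214)
Q(z) = 2*z
E(Y) = 28 + Y
H = 80 (H = 5*((-5 - 3)*(-2)) = 5*(-8*(-2)) = 5*16 = 80)
u(d, C) = 4 + d - C (u(d, C) = 4 + (d - C) = 4 + d - C)
(E(M) - 35781)/(Q(28) + u(H, -164)) = ((28 + 55/56) - 35781)/(2*28 + (4 + 80 - 1*(-164))) = (1623/56 - 35781)/(56 + (4 + 80 + 164)) = -2002113/(56*(56 + 248)) = -2002113/56/304 = -2002113/56*1/304 = -2002113/17024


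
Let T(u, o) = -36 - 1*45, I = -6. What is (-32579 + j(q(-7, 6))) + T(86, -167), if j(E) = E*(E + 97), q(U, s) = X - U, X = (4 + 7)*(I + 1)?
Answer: -35012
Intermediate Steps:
X = -55 (X = (4 + 7)*(-6 + 1) = 11*(-5) = -55)
T(u, o) = -81 (T(u, o) = -36 - 45 = -81)
q(U, s) = -55 - U
j(E) = E*(97 + E)
(-32579 + j(q(-7, 6))) + T(86, -167) = (-32579 + (-55 - 1*(-7))*(97 + (-55 - 1*(-7)))) - 81 = (-32579 + (-55 + 7)*(97 + (-55 + 7))) - 81 = (-32579 - 48*(97 - 48)) - 81 = (-32579 - 48*49) - 81 = (-32579 - 2352) - 81 = -34931 - 81 = -35012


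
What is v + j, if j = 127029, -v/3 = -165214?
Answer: 622671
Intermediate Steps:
v = 495642 (v = -3*(-165214) = 495642)
v + j = 495642 + 127029 = 622671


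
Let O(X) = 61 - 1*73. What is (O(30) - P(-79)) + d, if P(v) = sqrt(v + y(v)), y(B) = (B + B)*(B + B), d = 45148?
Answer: 45136 - 3*sqrt(2765) ≈ 44978.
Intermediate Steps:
O(X) = -12 (O(X) = 61 - 73 = -12)
y(B) = 4*B**2 (y(B) = (2*B)*(2*B) = 4*B**2)
P(v) = sqrt(v + 4*v**2)
(O(30) - P(-79)) + d = (-12 - sqrt(-79*(1 + 4*(-79)))) + 45148 = (-12 - sqrt(-79*(1 - 316))) + 45148 = (-12 - sqrt(-79*(-315))) + 45148 = (-12 - sqrt(24885)) + 45148 = (-12 - 3*sqrt(2765)) + 45148 = 45136 - 3*sqrt(2765)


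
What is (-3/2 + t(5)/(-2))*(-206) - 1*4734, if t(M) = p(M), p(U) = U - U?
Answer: -4425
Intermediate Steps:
p(U) = 0
t(M) = 0
(-3/2 + t(5)/(-2))*(-206) - 1*4734 = (-3/2 + 0/(-2))*(-206) - 1*4734 = (-3*½ + 0*(-½))*(-206) - 4734 = (-3/2 + 0)*(-206) - 4734 = -3/2*(-206) - 4734 = 309 - 4734 = -4425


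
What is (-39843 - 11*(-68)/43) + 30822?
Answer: -387155/43 ≈ -9003.6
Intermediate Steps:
(-39843 - 11*(-68)/43) + 30822 = (-39843 + 748*(1/43)) + 30822 = (-39843 + 748/43) + 30822 = -1712501/43 + 30822 = -387155/43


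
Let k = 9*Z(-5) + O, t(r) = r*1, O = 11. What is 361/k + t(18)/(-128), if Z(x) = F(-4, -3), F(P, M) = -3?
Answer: -1453/64 ≈ -22.703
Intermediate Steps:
t(r) = r
Z(x) = -3
k = -16 (k = 9*(-3) + 11 = -27 + 11 = -16)
361/k + t(18)/(-128) = 361/(-16) + 18/(-128) = 361*(-1/16) + 18*(-1/128) = -361/16 - 9/64 = -1453/64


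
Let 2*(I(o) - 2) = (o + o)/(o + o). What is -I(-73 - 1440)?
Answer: -5/2 ≈ -2.5000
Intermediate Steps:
I(o) = 5/2 (I(o) = 2 + ((o + o)/(o + o))/2 = 2 + ((2*o)/((2*o)))/2 = 2 + ((2*o)*(1/(2*o)))/2 = 2 + (½)*1 = 2 + ½ = 5/2)
-I(-73 - 1440) = -1*5/2 = -5/2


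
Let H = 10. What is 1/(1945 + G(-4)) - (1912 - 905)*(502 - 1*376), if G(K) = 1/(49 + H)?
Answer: -14560470733/114756 ≈ -1.2688e+5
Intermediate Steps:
G(K) = 1/59 (G(K) = 1/(49 + 10) = 1/59)
1/(1945 + G(-4)) - (1912 - 905)*(502 - 1*376) = 1/(1945 + 1/59) - (1912 - 905)*(502 - 1*376) = 1/(114756/59) - 1007*(502 - 376) = 59/114756 - 1007*126 = 59/114756 - 1*126882 = 59/114756 - 126882 = -14560470733/114756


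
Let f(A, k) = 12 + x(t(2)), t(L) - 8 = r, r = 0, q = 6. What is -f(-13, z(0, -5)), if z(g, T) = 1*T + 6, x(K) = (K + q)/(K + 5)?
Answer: -170/13 ≈ -13.077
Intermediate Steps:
t(L) = 8 (t(L) = 8 + 0 = 8)
x(K) = (6 + K)/(5 + K) (x(K) = (K + 6)/(K + 5) = (6 + K)/(5 + K))
z(g, T) = 6 + T (z(g, T) = T + 6 = 6 + T)
f(A, k) = 170/13 (f(A, k) = 12 + (6 + 8)/(5 + 8) = 12 + 14/13 = 170/13)
-f(-13, z(0, -5)) = -1*170/13 = -170/13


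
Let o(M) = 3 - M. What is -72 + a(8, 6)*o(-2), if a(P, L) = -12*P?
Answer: -552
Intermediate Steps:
-72 + a(8, 6)*o(-2) = -72 + (-12*8)*(3 - 1*(-2)) = -72 - 96*(3 + 2) = -72 - 96*5 = -72 - 480 = -552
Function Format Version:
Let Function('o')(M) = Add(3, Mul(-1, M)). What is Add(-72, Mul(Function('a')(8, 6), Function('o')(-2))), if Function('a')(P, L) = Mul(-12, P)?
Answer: -552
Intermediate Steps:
Add(-72, Mul(Function('a')(8, 6), Function('o')(-2))) = Add(-72, Mul(Mul(-12, 8), Add(3, Mul(-1, -2)))) = Add(-72, Mul(-96, Add(3, 2))) = Add(-72, Mul(-96, 5)) = Add(-72, -480) = -552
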